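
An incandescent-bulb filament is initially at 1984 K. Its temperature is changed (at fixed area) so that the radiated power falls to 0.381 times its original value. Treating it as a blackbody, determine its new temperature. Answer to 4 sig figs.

P ∝ T⁴, so T₂/T₁ = (P₂/P₁)^(1/4) = (0.381)^(1/4) = 0.785654.
T₂ = 1984 × 0.785654 = 1559 K.

T₂ ≈ 1559 K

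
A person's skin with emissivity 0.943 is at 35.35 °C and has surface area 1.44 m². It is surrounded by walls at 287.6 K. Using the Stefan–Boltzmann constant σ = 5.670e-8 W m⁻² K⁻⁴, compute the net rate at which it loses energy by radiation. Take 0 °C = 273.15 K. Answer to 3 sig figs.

T = 35.35 °C + 273.15 = 308.50 K.
Area A = 1.44 m².
Net radiated power P_net = εσA(T⁴ − T₀⁴) = 0.943×5.670×10⁻⁸×1.44×(308.50⁴ − 287.6⁴).
T⁴ − T₀⁴ = 9.05776×10⁹ − 6.84157×10⁹ = 2.21619×10⁹ K⁴, so P_net = 171 W.

Net loss ≈ 171 W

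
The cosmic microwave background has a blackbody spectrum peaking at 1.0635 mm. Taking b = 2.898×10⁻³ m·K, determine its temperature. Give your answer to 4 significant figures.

Wien's law gives T = b/λ_max = (2.898×10⁻³ m·K)/(1.0635×10⁻³ m) = 2.725 K.

T ≈ 2.725 K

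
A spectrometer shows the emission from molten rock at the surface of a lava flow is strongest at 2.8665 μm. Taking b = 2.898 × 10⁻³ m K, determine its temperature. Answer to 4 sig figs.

Wien's law gives T = b/λ_max = (2.898×10⁻³ m·K)/(2.8665×10⁻⁶ m) = 1011 K.

T ≈ 1011 K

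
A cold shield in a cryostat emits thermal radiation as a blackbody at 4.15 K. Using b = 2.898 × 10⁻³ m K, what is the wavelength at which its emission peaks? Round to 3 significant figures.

λ_max ≈ 6.98×10⁻⁴ m

Wien's displacement law: λ_max = b/T = (2.898×10⁻³ m·K)/(4.15 K) = 6.983×10⁻⁴ m.
That is 6.98×10⁻⁴ m, in the infrared range.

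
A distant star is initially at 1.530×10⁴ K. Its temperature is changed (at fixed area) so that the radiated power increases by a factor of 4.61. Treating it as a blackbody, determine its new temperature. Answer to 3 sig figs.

T₂ ≈ 2.24×10⁴ K

P ∝ T⁴, so T₂/T₁ = (P₂/P₁)^(1/4) = (4.61)^(1/4) = 1.46530.
T₂ = 1.530×10⁴ × 1.46530 = 2.24×10⁴ K.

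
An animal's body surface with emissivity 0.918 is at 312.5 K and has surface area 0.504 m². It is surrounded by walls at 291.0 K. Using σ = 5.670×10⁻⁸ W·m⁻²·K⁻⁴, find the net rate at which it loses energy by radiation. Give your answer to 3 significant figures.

Area A = 0.504 m².
Net radiated power P_net = εσA(T⁴ − T₀⁴) = 0.918×5.670×10⁻⁸×0.504×(312.5⁴ − 291.0⁴).
T⁴ − T₀⁴ = 9.53674×10⁹ − 7.17087×10⁹ = 2.36587×10⁹ K⁴, so P_net = 62.1 W.

Net loss ≈ 62.1 W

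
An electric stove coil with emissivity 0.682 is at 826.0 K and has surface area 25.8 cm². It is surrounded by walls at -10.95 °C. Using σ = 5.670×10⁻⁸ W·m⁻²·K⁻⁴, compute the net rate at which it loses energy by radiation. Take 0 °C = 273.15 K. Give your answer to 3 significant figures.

Net loss ≈ 46.0 W

Surroundings: T = -10.95 °C + 273.15 = 262.20 K.
Area A = 25.8 cm² = 2.58×10⁻³ m².
Net radiated power P_net = εσA(T⁴ − T₀⁴) = 0.682×5.670×10⁻⁸×2.58×10⁻³×(826.0⁴ − 262.20⁴).
T⁴ − T₀⁴ = 4.65501×10¹¹ − 4.72640×10⁹ = 4.60775×10¹¹ K⁴, so P_net = 46.0 W.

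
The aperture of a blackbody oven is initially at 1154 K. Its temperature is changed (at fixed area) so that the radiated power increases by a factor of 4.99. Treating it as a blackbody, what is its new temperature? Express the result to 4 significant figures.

P ∝ T⁴, so T₂/T₁ = (P₂/P₁)^(1/4) = (4.99)^(1/4) = 1.49460.
T₂ = 1154 × 1.49460 = 1725 K.

T₂ ≈ 1725 K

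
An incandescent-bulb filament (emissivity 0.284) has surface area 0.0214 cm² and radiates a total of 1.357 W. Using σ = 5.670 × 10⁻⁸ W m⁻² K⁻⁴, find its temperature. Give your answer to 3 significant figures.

Area A = 0.0214 cm² = 2.14×10⁻⁶ m².
P = εσAT⁴ ⇒ T = (P/(εσA))^(1/4) = (1.357/(0.284×5.670×10⁻⁸×2.14×10⁻⁶))^(1/4) = 2.51×10³ K.

T ≈ 2.51×10³ K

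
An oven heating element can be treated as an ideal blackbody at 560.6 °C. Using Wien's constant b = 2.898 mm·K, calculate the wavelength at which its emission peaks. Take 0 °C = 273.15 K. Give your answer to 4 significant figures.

λ_max ≈ 3.476 μm

T = 560.6 °C + 273.15 = 833.75 K.
Wien's displacement law: λ_max = b/T = (2.898×10⁻³ m·K)/(833.75 K) = 3.4759×10⁻⁶ m.
That is 3.476 μm, in the infrared range.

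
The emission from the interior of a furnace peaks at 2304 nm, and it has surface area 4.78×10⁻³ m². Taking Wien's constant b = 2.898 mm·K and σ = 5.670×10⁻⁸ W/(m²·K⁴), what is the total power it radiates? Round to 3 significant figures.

P ≈ 678 W

Wien's law: T = b/λ_max = 2.898×10⁻³/2.304×10⁻⁶ = 1257.81 K.
Area A = 4.78×10⁻³ m².
Then P = σAT⁴ = 5.670×10⁻⁸×4.78×10⁻³×(1257.81)⁴ = 678 W.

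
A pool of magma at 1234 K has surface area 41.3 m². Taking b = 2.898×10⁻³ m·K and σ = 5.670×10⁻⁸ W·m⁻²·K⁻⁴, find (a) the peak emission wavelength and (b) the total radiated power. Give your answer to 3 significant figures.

(a) λ_max = b/T = 2.898×10⁻³/1234 = 2.348×10⁻⁶ m = 2.35 μm.
Area A = 41.3 m².
(b) P = σAT⁴ = 5.670×10⁻⁸×41.3×(1234)⁴ = 5.43×10⁶ W.

λ_max ≈ 2.35 μm; P ≈ 5.43×10⁶ W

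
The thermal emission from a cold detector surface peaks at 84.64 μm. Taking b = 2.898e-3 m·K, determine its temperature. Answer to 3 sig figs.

T ≈ 34.2 K

Wien's law gives T = b/λ_max = (2.898×10⁻³ m·K)/(8.464×10⁻⁵ m) = 34.2 K.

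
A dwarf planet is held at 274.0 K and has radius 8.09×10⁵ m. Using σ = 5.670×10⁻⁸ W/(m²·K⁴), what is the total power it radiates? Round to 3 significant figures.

P ≈ 2.63×10¹⁵ W

Surface area A = 4πR² = 4π(8.09×10⁵ m)² = 8.22445×10¹² m².
P = σAT⁴ = 5.670×10⁻⁸ × 8.22445×10¹² × (274.0)⁴ = 2.63×10¹⁵ W.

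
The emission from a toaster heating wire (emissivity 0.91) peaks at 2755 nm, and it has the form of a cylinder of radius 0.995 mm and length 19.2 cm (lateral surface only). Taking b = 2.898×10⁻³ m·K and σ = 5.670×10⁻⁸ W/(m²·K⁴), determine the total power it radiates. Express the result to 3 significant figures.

P ≈ 75.8 W

Wien's law: T = b/λ_max = 2.898×10⁻³/2.755×10⁻⁶ = 1051.91 K.
Lateral area A = 2πrL = 2π×9.95×10⁻⁴×0.192 = 1.20034×10⁻³ m².
Then P = εσAT⁴ = 0.91×5.670×10⁻⁸×1.20034×10⁻³×(1051.91)⁴ = 75.8 W.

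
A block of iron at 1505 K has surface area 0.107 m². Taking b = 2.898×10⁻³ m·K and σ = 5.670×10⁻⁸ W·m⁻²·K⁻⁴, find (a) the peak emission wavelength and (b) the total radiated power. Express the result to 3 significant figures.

λ_max ≈ 1.93 μm; P ≈ 3.11×10⁴ W

(a) λ_max = b/T = 2.898×10⁻³/1505 = 1.926×10⁻⁶ m = 1.93 μm.
Area A = 0.107 m².
(b) P = σAT⁴ = 5.670×10⁻⁸×0.107×(1505)⁴ = 3.11×10⁴ W.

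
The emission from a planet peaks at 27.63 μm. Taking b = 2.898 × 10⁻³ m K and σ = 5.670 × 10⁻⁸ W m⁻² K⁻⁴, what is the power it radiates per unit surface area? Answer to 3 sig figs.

I ≈ 6.86 W/m²

Wien's law: T = b/λ_max = 2.898×10⁻³/2.763×10⁻⁵ = 104.886 K.
Then I = σT⁴ = 5.670×10⁻⁸×(104.886)⁴ = 6.86 W/m².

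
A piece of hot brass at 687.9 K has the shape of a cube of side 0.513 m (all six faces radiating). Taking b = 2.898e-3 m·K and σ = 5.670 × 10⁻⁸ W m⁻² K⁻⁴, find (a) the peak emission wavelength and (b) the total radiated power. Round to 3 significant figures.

(a) λ_max = b/T = 2.898×10⁻³/687.9 = 4.213×10⁻⁶ m = 4.21 μm.
Area A = 6s² = 6×(0.513 m)² = 1.57901 m².
(b) P = σAT⁴ = 5.670×10⁻⁸×1.57901×(687.9)⁴ = 2.00×10⁴ W.

λ_max ≈ 4.21 μm; P ≈ 2.00×10⁴ W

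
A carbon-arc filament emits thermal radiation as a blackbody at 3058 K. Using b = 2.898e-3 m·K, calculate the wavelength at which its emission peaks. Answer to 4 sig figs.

λ_max ≈ 947.7 nm

Wien's displacement law: λ_max = b/T = (2.898×10⁻³ m·K)/(3058 K) = 9.4768×10⁻⁷ m.
That is 947.7 nm, in the infrared range.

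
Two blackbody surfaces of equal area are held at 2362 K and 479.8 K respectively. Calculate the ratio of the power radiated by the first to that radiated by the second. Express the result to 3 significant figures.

With equal areas, P₁/P₂ = (T₁/T₂)⁴ = (2362/479.8)⁴ = 587.

P₁/P₂ ≈ 587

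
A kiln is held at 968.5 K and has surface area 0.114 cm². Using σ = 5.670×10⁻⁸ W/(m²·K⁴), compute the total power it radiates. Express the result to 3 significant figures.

P ≈ 0.569 W

Area A = 0.114 cm² = 1.14×10⁻⁵ m².
P = σAT⁴ = 5.670×10⁻⁸ × 1.14×10⁻⁵ × (968.5)⁴ = 0.569 W.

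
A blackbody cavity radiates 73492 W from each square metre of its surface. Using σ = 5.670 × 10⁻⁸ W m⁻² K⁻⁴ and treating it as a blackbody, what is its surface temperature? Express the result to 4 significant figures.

T ≈ 1067 K

I = σT⁴, so T = (I/σ)^(1/4) = (73492/(5.670×10⁻⁸))^(1/4) = 1067 K.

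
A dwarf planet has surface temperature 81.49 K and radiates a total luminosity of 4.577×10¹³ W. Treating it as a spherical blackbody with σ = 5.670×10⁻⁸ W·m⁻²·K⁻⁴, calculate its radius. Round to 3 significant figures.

L = 4πR²σT⁴ ⇒ R = √(L/(4πσT⁴)).
σT⁴ = 2.50035 W/m², so R = √(4.577×10¹³/(4π×2.50035)) = 1.21×10⁶ m.

R ≈ 1.21×10⁶ m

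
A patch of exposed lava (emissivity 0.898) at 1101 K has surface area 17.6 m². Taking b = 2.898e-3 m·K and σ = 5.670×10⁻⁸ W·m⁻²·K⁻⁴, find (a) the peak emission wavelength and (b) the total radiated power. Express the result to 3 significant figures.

λ_max ≈ 2.63×10³ nm; P ≈ 1.32×10⁶ W

(a) λ_max = b/T = 2.898×10⁻³/1101 = 2.632×10⁻⁶ m = 2.63×10³ nm.
Area A = 17.6 m².
(b) P = εσAT⁴ = 0.898×5.670×10⁻⁸×17.6×(1101)⁴ = 1.32×10⁶ W.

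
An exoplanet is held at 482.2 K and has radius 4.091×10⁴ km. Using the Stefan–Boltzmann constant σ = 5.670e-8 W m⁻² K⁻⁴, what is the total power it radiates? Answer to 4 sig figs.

Surface area A = 4πR² = 4π(4.091×10⁷ m)² = 2.10314×10¹⁶ m².
P = σAT⁴ = 5.670×10⁻⁸ × 2.10314×10¹⁶ × (482.2)⁴ = 6.447×10¹⁹ W.

P ≈ 6.447×10¹⁹ W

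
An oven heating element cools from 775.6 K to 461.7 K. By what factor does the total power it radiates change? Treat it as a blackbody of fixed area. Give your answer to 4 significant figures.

P ∝ T⁴, so P₂/P₁ = (T₂/T₁)⁴ = (461.7/775.6)⁴ = (0.595281)⁴ = 0.1256.

P₂/P₁ ≈ 0.1256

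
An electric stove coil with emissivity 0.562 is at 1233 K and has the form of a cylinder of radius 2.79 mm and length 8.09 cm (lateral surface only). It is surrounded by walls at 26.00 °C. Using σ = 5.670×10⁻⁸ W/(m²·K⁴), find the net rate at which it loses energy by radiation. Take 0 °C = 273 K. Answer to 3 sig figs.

Net loss ≈ 104 W

Surroundings: T = 26.00 °C + 273 = 299.00 K.
Lateral area A = 2πrL = 2π×2.79×10⁻³×0.0809 = 1.41818×10⁻³ m².
Net radiated power P_net = εσA(T⁴ − T₀⁴) = 0.562×5.670×10⁻⁸×1.41818×10⁻³×(1233⁴ − 299.00⁴).
T⁴ − T₀⁴ = 2.31128×10¹² − 7.99254×10⁹ = 2.30329×10¹² K⁴, so P_net = 104 W.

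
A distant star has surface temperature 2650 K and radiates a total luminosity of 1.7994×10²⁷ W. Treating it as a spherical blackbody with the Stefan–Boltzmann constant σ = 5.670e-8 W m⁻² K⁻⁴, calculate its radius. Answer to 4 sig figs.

R ≈ 7.156×10⁹ m

L = 4πR²σT⁴ ⇒ R = √(L/(4πσT⁴)).
σT⁴ = 2.79619×10⁶ W/m², so R = √(1.7994×10²⁷/(4π×2.79619×10⁶)) = 7.156×10⁹ m.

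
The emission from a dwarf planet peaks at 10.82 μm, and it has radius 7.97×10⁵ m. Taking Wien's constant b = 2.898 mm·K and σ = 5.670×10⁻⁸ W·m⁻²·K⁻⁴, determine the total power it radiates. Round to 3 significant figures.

Wien's law: T = b/λ_max = 2.898×10⁻³/1.082×10⁻⁵ = 267.837 K.
Surface area A = 4πR² = 4π(7.97×10⁵ m)² = 7.98227×10¹² m².
Then P = σAT⁴ = 5.670×10⁻⁸×7.98227×10¹²×(267.837)⁴ = 2.33×10¹⁵ W.

P ≈ 2.33×10¹⁵ W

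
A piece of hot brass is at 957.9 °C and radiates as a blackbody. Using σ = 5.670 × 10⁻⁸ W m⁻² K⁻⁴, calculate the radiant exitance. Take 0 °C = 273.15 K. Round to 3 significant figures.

T = 957.9 °C + 273.15 = 1231.05 K.
Stefan–Boltzmann: I = σT⁴ = 5.670×10⁻⁸ × (1231.05)⁴ = 1.30×10⁵ W/m².

I ≈ 1.30×10⁵ W/m²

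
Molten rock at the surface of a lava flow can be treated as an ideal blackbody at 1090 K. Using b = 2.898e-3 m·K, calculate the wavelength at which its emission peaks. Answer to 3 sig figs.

Wien's displacement law: λ_max = b/T = (2.898×10⁻³ m·K)/(1090 K) = 2.659×10⁻⁶ m.
That is 2.66 μm, in the infrared range.

λ_max ≈ 2.66 μm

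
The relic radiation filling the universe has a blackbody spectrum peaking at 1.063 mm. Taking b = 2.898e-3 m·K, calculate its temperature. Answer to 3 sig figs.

Wien's law gives T = b/λ_max = (2.898×10⁻³ m·K)/(1.063×10⁻³ m) = 2.73 K.

T ≈ 2.73 K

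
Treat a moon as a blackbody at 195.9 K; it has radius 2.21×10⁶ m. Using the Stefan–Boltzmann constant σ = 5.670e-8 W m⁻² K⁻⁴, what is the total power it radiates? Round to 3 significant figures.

P ≈ 5.13×10¹⁵ W

Surface area A = 4πR² = 4π(2.21×10⁶ m)² = 6.13754×10¹³ m².
P = σAT⁴ = 5.670×10⁻⁸ × 6.13754×10¹³ × (195.9)⁴ = 5.13×10¹⁵ W.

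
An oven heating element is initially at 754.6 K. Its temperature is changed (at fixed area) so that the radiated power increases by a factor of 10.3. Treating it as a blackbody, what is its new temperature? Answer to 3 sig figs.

T₂ ≈ 1.35×10³ K

P ∝ T⁴, so T₂/T₁ = (P₂/P₁)^(1/4) = (10.3)^(1/4) = 1.79147.
T₂ = 754.6 × 1.79147 = 1.35×10³ K.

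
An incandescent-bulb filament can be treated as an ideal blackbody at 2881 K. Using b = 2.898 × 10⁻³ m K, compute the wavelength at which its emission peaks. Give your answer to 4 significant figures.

Wien's displacement law: λ_max = b/T = (2.898×10⁻³ m·K)/(2881 K) = 1.0059×10⁻⁶ m.
That is 1.006 μm, in the infrared range.

λ_max ≈ 1.006 μm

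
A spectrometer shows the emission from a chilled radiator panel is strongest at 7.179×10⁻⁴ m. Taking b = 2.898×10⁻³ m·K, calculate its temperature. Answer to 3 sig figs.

T ≈ 4.04 K

Wien's law gives T = b/λ_max = (2.898×10⁻³ m·K)/(7.179×10⁻⁴ m) = 4.04 K.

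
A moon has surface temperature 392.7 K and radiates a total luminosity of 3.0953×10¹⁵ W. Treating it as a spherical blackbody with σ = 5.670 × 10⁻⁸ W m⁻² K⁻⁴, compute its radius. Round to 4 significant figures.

L = 4πR²σT⁴ ⇒ R = √(L/(4πσT⁴)).
σT⁴ = 1348.42 W/m², so R = √(3.0953×10¹⁵/(4π×1348.42)) = 4.274×10⁵ m.

R ≈ 4.274×10⁵ m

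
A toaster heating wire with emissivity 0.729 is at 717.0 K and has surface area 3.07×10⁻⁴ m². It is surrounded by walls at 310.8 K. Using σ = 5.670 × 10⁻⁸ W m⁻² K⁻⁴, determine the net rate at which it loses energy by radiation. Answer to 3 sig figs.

Area A = 3.07×10⁻⁴ m².
Net radiated power P_net = εσA(T⁴ − T₀⁴) = 0.729×5.670×10⁻⁸×3.07×10⁻⁴×(717.0⁴ − 310.8⁴).
T⁴ − T₀⁴ = 2.64287×10¹¹ − 9.33091×10⁹ = 2.54956×10¹¹ K⁴, so P_net = 3.24 W.

Net loss ≈ 3.24 W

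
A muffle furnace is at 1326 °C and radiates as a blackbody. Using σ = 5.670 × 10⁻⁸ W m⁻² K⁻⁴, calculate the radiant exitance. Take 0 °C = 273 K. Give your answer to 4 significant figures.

T = 1326 °C + 273 = 1599 K.
Stefan–Boltzmann: I = σT⁴ = 5.670×10⁻⁸ × (1599)⁴ = 3.707×10⁵ W/m².

I ≈ 3.707×10⁵ W/m²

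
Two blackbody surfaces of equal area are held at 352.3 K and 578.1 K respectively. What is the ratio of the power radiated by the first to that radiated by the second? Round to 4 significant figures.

P₁/P₂ ≈ 0.1379

With equal areas, P₁/P₂ = (T₁/T₂)⁴ = (352.3/578.1)⁴ = 0.1379.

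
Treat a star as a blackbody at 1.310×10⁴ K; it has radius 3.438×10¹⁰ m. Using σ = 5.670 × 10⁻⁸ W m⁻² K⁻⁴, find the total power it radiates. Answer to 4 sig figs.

Surface area A = 4πR² = 4π(3.438×10¹⁰ m)² = 1.48533×10²² m².
P = σAT⁴ = 5.670×10⁻⁸ × 1.48533×10²² × (1.310×10⁴)⁴ = 2.480×10³¹ W.

P ≈ 2.480×10³¹ W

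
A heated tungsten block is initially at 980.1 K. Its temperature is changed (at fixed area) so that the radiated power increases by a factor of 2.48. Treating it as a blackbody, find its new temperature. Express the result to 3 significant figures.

P ∝ T⁴, so T₂/T₁ = (P₂/P₁)^(1/4) = (2.48)^(1/4) = 1.25491.
T₂ = 980.1 × 1.25491 = 1.23×10³ K.

T₂ ≈ 1.23×10³ K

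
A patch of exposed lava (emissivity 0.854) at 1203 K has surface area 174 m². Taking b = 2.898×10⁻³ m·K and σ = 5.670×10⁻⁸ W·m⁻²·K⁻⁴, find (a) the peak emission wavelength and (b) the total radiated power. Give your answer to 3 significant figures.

λ_max ≈ 2.41 μm; P ≈ 1.76×10⁷ W

(a) λ_max = b/T = 2.898×10⁻³/1203 = 2.409×10⁻⁶ m = 2.41 μm.
Area A = 174 m².
(b) P = εσAT⁴ = 0.854×5.670×10⁻⁸×174×(1203)⁴ = 1.76×10⁷ W.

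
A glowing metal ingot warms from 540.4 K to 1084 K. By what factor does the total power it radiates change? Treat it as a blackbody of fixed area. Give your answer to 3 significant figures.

P₂/P₁ ≈ 16.2

P ∝ T⁴, so P₂/P₁ = (T₂/T₁)⁴ = (1084/540.4)⁴ = (2.00592)⁴ = 16.2.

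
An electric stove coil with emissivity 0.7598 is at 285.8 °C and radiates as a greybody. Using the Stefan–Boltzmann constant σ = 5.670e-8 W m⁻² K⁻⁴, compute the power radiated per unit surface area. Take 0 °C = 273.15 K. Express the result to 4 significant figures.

T = 285.8 °C + 273.15 = 558.95 K.
Stefan–Boltzmann: I = εσT⁴ = 0.7598 × 5.670×10⁻⁸ × (558.95)⁴ = 4205 W/m².

I ≈ 4205 W/m²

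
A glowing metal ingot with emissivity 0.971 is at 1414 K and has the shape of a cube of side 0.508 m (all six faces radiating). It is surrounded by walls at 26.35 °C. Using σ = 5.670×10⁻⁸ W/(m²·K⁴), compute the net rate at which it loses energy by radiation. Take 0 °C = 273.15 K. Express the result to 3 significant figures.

Net loss ≈ 3.40×10⁵ W

Surroundings: T = 26.35 °C + 273.15 = 299.50 K.
Area A = 6s² = 6×(0.508 m)² = 1.54838 m².
Net radiated power P_net = εσA(T⁴ − T₀⁴) = 0.971×5.670×10⁻⁸×1.54838×(1414⁴ − 299.50⁴).
T⁴ − T₀⁴ = 3.99758×10¹² − 8.04613×10⁹ = 3.98953×10¹² K⁴, so P_net = 3.40×10⁵ W.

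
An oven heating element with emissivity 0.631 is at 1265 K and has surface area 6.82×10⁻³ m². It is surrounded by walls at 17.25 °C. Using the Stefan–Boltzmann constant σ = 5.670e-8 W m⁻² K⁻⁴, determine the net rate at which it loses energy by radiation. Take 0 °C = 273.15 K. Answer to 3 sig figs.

Surroundings: T = 17.25 °C + 273.15 = 290.40 K.
Area A = 6.82×10⁻³ m².
Net radiated power P_net = εσA(T⁴ − T₀⁴) = 0.631×5.670×10⁻⁸×6.82×10⁻³×(1265⁴ − 290.40⁴).
T⁴ − T₀⁴ = 2.56072×10¹² − 7.11191×10⁹ = 2.55361×10¹² K⁴, so P_net = 623 W.

Net loss ≈ 623 W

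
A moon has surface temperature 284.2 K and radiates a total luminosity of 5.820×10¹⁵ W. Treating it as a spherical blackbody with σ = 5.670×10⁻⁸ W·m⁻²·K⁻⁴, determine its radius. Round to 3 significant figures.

R ≈ 1.12×10⁶ m

L = 4πR²σT⁴ ⇒ R = √(L/(4πσT⁴)).
σT⁴ = 369.896 W/m², so R = √(5.820×10¹⁵/(4π×369.896)) = 1.12×10⁶ m.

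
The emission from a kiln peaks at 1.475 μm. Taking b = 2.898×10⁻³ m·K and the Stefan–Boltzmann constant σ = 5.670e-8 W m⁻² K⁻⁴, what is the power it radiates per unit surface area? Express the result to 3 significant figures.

I ≈ 8.45×10⁵ W/m²

Wien's law: T = b/λ_max = 2.898×10⁻³/1.475×10⁻⁶ = 1964.75 K.
Then I = σT⁴ = 5.670×10⁻⁸×(1964.75)⁴ = 8.45×10⁵ W/m².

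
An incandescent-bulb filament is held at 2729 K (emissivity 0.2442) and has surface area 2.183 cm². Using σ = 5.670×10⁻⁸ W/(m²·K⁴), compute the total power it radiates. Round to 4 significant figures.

P ≈ 167.6 W

Area A = 2.183 cm² = 2.183×10⁻⁴ m².
P = εσAT⁴ = 0.2442 × 5.670×10⁻⁸ × 2.183×10⁻⁴ × (2729)⁴ = 167.6 W.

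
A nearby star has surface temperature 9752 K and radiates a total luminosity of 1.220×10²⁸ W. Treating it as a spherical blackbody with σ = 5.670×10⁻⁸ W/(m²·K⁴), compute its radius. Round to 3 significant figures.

R ≈ 1.38×10⁹ m

L = 4πR²σT⁴ ⇒ R = √(L/(4πσT⁴)).
σT⁴ = 5.12812×10⁸ W/m², so R = √(1.220×10²⁸/(4π×5.12812×10⁸)) = 1.38×10⁹ m.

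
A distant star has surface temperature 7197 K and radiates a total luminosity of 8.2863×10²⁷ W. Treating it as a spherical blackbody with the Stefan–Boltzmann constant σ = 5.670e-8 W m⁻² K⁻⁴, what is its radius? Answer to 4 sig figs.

R ≈ 2.082×10⁹ m

L = 4πR²σT⁴ ⇒ R = √(L/(4πσT⁴)).
σT⁴ = 1.52121×10⁸ W/m², so R = √(8.2863×10²⁷/(4π×1.52121×10⁸)) = 2.082×10⁹ m.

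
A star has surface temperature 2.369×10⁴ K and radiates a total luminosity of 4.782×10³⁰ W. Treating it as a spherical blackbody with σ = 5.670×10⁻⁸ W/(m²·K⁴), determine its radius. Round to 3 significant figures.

L = 4πR²σT⁴ ⇒ R = √(L/(4πσT⁴)).
σT⁴ = 1.78584×10¹⁰ W/m², so R = √(4.782×10³⁰/(4π×1.78584×10¹⁰)) = 4.62×10⁹ m.

R ≈ 4.62×10⁹ m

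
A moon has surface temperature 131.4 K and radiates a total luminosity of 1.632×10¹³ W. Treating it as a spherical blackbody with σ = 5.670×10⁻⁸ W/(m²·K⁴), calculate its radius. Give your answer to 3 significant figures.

R ≈ 2.77×10⁵ m

L = 4πR²σT⁴ ⇒ R = √(L/(4πσT⁴)).
σT⁴ = 16.9030 W/m², so R = √(1.632×10¹³/(4π×16.9030)) = 2.77×10⁵ m.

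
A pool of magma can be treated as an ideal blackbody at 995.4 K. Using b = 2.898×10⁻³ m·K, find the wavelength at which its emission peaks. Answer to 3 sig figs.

λ_max ≈ 2.91×10³ nm

Wien's displacement law: λ_max = b/T = (2.898×10⁻³ m·K)/(995.4 K) = 2.911×10⁻⁶ m.
That is 2.91×10³ nm, in the infrared range.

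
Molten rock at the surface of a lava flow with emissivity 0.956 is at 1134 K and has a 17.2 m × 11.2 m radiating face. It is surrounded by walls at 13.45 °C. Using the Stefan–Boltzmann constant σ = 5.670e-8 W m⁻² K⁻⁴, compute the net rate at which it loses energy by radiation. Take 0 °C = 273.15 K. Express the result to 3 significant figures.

Surroundings: T = 13.45 °C + 273.15 = 286.60 K.
Area A = 17.2 × 11.2 = 192.64 m².
Net radiated power P_net = εσA(T⁴ − T₀⁴) = 0.956×5.670×10⁻⁸×192.64×(1134⁴ − 286.60⁴).
T⁴ − T₀⁴ = 1.65368×10¹² − 6.74691×10⁹ = 1.64693×10¹² K⁴, so P_net = 1.72×10⁷ W.

Net loss ≈ 1.72×10⁷ W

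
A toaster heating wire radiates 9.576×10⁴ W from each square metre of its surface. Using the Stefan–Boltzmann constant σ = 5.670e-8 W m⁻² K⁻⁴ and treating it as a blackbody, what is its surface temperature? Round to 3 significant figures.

T ≈ 1.14×10³ K

I = σT⁴, so T = (I/σ)^(1/4) = (9.576×10⁴/(5.670×10⁻⁸))^(1/4) = 1.14×10³ K.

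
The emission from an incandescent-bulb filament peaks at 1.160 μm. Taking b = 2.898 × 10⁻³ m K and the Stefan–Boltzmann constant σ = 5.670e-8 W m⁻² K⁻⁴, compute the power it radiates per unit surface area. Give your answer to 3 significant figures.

Wien's law: T = b/λ_max = 2.898×10⁻³/1.160×10⁻⁶ = 2498.28 K.
Then I = σT⁴ = 5.670×10⁻⁸×(2498.28)⁴ = 2.21×10⁶ W/m².

I ≈ 2.21×10⁶ W/m²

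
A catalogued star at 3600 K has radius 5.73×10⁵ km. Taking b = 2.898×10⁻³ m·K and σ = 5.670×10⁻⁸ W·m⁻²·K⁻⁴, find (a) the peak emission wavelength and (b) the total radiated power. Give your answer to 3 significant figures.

λ_max ≈ 0.805 μm; P ≈ 3.93×10²⁵ W

(a) λ_max = b/T = 2.898×10⁻³/3600 = 8.050×10⁻⁷ m = 0.805 μm.
Surface area A = 4πR² = 4π(5.73×10⁸ m)² = 4.12590×10¹⁸ m².
(b) P = σAT⁴ = 5.670×10⁻⁸×4.12590×10¹⁸×(3600)⁴ = 3.93×10²⁵ W.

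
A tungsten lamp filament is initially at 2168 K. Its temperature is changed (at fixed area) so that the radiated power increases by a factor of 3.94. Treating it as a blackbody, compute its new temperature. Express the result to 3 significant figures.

T₂ ≈ 3.05×10³ K

P ∝ T⁴, so T₂/T₁ = (P₂/P₁)^(1/4) = (3.94)^(1/4) = 1.40888.
T₂ = 2168 × 1.40888 = 3.05×10³ K.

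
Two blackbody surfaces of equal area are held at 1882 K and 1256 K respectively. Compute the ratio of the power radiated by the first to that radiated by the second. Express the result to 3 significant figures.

With equal areas, P₁/P₂ = (T₁/T₂)⁴ = (1882/1256)⁴ = 5.04.

P₁/P₂ ≈ 5.04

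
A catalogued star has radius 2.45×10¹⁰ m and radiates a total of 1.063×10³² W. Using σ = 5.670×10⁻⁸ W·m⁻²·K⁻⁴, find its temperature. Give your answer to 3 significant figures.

T ≈ 2.23×10⁴ K

Surface area A = 4πR² = 4π(2.45×10¹⁰ m)² = 7.54296×10²¹ m².
P = σAT⁴ ⇒ T = (P/(σA))^(1/4) = (1.063×10³²/(5.670×10⁻⁸×7.54296×10²¹))^(1/4) = 2.23×10⁴ K.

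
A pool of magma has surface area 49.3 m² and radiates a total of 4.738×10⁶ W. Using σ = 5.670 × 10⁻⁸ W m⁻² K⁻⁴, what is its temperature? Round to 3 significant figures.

T ≈ 1.14×10³ K

Area A = 49.3 m².
P = σAT⁴ ⇒ T = (P/(σA))^(1/4) = (4.738×10⁶/(5.670×10⁻⁸×49.3))^(1/4) = 1.14×10³ K.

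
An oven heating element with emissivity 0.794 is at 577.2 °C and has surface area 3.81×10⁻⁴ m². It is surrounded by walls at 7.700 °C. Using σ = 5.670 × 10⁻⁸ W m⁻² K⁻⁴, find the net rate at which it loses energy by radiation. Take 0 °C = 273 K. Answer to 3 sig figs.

Net loss ≈ 8.86 W

T = 577.2 °C + 273 = 850.2 K.
Surroundings: T = 7.700 °C + 273 = 280.700 K.
Area A = 3.81×10⁻⁴ m².
Net radiated power P_net = εσA(T⁴ − T₀⁴) = 0.794×5.670×10⁻⁸×3.81×10⁻⁴×(850.2⁴ − 280.700⁴).
T⁴ − T₀⁴ = 5.22498×10¹¹ − 6.20826×10⁹ = 5.16290×10¹¹ K⁴, so P_net = 8.86 W.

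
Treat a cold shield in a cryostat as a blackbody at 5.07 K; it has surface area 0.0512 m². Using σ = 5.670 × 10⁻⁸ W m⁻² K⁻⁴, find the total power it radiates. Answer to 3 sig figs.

Area A = 0.0512 m².
P = σAT⁴ = 5.670×10⁻⁸ × 0.0512 × (5.07)⁴ = 1.92×10⁻⁶ W.

P ≈ 1.92×10⁻⁶ W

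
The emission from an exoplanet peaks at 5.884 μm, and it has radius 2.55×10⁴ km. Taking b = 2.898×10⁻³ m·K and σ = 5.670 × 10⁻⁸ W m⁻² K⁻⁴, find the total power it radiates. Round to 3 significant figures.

Wien's law: T = b/λ_max = 2.898×10⁻³/5.884×10⁻⁶ = 492.522 K.
Surface area A = 4πR² = 4π(2.55×10⁷ m)² = 8.17128×10¹⁵ m².
Then P = σAT⁴ = 5.670×10⁻⁸×8.17128×10¹⁵×(492.522)⁴ = 2.73×10¹⁹ W.

P ≈ 2.73×10¹⁹ W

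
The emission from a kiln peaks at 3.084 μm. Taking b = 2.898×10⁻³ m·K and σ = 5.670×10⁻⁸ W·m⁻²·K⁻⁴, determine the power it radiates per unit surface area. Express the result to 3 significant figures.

Wien's law: T = b/λ_max = 2.898×10⁻³/3.084×10⁻⁶ = 939.689 K.
Then I = σT⁴ = 5.670×10⁻⁸×(939.689)⁴ = 4.42×10⁴ W/m².

I ≈ 4.42×10⁴ W/m²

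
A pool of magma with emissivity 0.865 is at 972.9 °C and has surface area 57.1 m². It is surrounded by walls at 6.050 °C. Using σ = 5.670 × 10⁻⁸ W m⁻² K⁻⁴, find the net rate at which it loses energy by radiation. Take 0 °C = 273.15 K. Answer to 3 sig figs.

Net loss ≈ 6.73×10⁶ W

T = 972.9 °C + 273.15 = 1246.05 K.
Surroundings: T = 6.050 °C + 273.15 = 279.200 K.
Area A = 57.1 m².
Net radiated power P_net = εσA(T⁴ − T₀⁴) = 0.865×5.670×10⁻⁸×57.1×(1246.05⁴ − 279.200⁴).
T⁴ − T₀⁴ = 2.41069×10¹² − 6.07661×10⁹ = 2.40461×10¹² K⁴, so P_net = 6.73×10⁶ W.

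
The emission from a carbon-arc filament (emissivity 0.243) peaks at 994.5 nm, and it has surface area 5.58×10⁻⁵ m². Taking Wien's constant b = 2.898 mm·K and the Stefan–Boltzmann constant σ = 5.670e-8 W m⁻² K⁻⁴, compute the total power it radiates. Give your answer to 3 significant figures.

Wien's law: T = b/λ_max = 2.898×10⁻³/9.945×10⁻⁷ = 2914.03 K.
Area A = 5.58×10⁻⁵ m².
Then P = εσAT⁴ = 0.243×5.670×10⁻⁸×5.58×10⁻⁵×(2914.03)⁴ = 55.4 W.

P ≈ 55.4 W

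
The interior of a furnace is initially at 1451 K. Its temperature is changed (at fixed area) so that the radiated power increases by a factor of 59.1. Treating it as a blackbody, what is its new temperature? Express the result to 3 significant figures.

P ∝ T⁴, so T₂/T₁ = (P₂/P₁)^(1/4) = (59.1)^(1/4) = 2.77266.
T₂ = 1451 × 2.77266 = 4.02×10³ K.

T₂ ≈ 4.02×10³ K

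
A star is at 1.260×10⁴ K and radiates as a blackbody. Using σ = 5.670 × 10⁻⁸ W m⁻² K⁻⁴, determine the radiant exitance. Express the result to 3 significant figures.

I ≈ 1.43×10⁹ W/m²

Stefan–Boltzmann: I = σT⁴ = 5.670×10⁻⁸ × (1.260×10⁴)⁴ = 1.43×10⁹ W/m².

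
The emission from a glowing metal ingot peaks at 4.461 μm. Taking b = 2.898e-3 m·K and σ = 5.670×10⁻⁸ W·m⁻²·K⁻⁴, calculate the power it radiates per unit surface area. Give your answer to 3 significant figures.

Wien's law: T = b/λ_max = 2.898×10⁻³/4.461×10⁻⁶ = 649.630 K.
Then I = σT⁴ = 5.670×10⁻⁸×(649.630)⁴ = 1.01×10⁴ W/m².

I ≈ 1.01×10⁴ W/m²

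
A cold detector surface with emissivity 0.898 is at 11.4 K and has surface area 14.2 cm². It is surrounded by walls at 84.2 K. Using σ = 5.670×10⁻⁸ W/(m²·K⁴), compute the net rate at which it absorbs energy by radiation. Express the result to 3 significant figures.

Net gain ≈ 3.63×10⁻³ W

Area A = 14.2 cm² = 1.42×10⁻³ m².
Net radiated power P_net = εσA(T⁴ − T₀⁴) = 0.898×5.670×10⁻⁸×1.42×10⁻³×(11.4⁴ − 84.2⁴).
T⁴ − T₀⁴ = 16889.6 − 5.02630×10⁷ = -5.02461×10⁷ K⁴, so P_net = -3.63×10⁻³ W — negative, meaning a net gain of 3.63×10⁻³ W.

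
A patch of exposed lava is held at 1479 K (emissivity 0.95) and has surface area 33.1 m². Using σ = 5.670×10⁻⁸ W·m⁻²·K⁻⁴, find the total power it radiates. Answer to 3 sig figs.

P ≈ 8.53×10⁶ W

Area A = 33.1 m².
P = εσAT⁴ = 0.95 × 5.670×10⁻⁸ × 33.1 × (1479)⁴ = 8.53×10⁶ W.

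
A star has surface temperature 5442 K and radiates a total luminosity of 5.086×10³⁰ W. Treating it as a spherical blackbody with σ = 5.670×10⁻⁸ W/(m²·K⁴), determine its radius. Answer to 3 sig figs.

R ≈ 9.02×10¹⁰ m

L = 4πR²σT⁴ ⇒ R = √(L/(4πσT⁴)).
σT⁴ = 4.97299×10⁷ W/m², so R = √(5.086×10³⁰/(4π×4.97299×10⁷)) = 9.02×10¹⁰ m.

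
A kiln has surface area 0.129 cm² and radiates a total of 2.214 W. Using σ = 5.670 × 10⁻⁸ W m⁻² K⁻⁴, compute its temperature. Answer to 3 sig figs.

T ≈ 1.32×10³ K

Area A = 0.129 cm² = 1.29×10⁻⁵ m².
P = σAT⁴ ⇒ T = (P/(σA))^(1/4) = (2.214/(5.670×10⁻⁸×1.29×10⁻⁵))^(1/4) = 1.32×10³ K.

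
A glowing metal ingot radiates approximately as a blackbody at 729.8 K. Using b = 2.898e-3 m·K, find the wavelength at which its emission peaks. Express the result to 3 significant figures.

Wien's displacement law: λ_max = b/T = (2.898×10⁻³ m·K)/(729.8 K) = 3.971×10⁻⁶ m.
That is 3.97 μm, in the infrared range.

λ_max ≈ 3.97 μm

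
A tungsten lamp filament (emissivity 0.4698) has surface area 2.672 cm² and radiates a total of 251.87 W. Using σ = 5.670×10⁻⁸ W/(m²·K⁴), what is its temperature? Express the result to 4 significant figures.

Area A = 2.672 cm² = 2.672×10⁻⁴ m².
P = εσAT⁴ ⇒ T = (P/(εσA))^(1/4) = (251.87/(0.4698×5.670×10⁻⁸×2.672×10⁻⁴))^(1/4) = 2439 K.

T ≈ 2439 K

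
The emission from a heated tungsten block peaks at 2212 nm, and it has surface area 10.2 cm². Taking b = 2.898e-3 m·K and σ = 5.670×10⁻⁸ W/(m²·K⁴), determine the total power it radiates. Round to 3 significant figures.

P ≈ 170 W

Wien's law: T = b/λ_max = 2.898×10⁻³/2.212×10⁻⁶ = 1310.13 K.
Area A = 10.2 cm² = 1.02×10⁻³ m².
Then P = σAT⁴ = 5.670×10⁻⁸×1.02×10⁻³×(1310.13)⁴ = 170 W.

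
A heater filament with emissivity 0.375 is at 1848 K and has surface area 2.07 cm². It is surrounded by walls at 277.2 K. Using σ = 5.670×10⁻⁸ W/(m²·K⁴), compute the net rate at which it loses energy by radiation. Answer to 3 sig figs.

Area A = 2.07 cm² = 2.07×10⁻⁴ m².
Net radiated power P_net = εσA(T⁴ − T₀⁴) = 0.375×5.670×10⁻⁸×2.07×10⁻⁴×(1848⁴ − 277.2⁴).
T⁴ − T₀⁴ = 1.16629×10¹³ − 5.90436×10⁹ = 1.16570×10¹³ K⁴, so P_net = 51.3 W.

Net loss ≈ 51.3 W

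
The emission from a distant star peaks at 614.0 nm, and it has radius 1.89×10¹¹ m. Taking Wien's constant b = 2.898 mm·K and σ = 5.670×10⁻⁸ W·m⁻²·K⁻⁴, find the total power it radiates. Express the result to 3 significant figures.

P ≈ 1.26×10³¹ W

Wien's law: T = b/λ_max = 2.898×10⁻³/6.140×10⁻⁷ = 4719.87 K.
Surface area A = 4πR² = 4π(1.89×10¹¹ m)² = 4.48883×10²³ m².
Then P = σAT⁴ = 5.670×10⁻⁸×4.48883×10²³×(4719.87)⁴ = 1.26×10³¹ W.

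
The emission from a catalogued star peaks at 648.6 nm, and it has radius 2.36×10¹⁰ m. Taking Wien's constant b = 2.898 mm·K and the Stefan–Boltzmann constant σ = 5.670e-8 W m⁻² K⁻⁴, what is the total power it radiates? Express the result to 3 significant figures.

P ≈ 1.58×10²⁹ W

Wien's law: T = b/λ_max = 2.898×10⁻³/6.486×10⁻⁷ = 4468.09 K.
Surface area A = 4πR² = 4π(2.36×10¹⁰ m)² = 6.99897×10²¹ m².
Then P = σAT⁴ = 5.670×10⁻⁸×6.99897×10²¹×(4468.09)⁴ = 1.58×10²⁹ W.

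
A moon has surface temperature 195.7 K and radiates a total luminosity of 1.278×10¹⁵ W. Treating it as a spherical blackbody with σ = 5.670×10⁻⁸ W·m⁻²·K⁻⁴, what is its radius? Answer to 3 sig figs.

R ≈ 1.11×10⁶ m

L = 4πR²σT⁴ ⇒ R = √(L/(4πσT⁴)).
σT⁴ = 83.1661 W/m², so R = √(1.278×10¹⁵/(4π×83.1661)) = 1.11×10⁶ m.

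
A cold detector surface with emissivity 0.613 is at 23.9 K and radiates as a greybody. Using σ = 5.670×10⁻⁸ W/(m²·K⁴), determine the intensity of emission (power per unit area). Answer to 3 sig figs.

Stefan–Boltzmann: I = εσT⁴ = 0.613 × 5.670×10⁻⁸ × (23.9)⁴ = 0.0113 W/m².

I ≈ 0.0113 W/m²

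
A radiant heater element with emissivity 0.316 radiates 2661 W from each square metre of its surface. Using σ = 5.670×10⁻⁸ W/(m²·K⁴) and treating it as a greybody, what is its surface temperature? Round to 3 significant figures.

I = εσT⁴, so T = (I/εσ)^(1/4) = (2661/(0.316×5.670×10⁻⁸))^(1/4) = 621 K.

T ≈ 621 K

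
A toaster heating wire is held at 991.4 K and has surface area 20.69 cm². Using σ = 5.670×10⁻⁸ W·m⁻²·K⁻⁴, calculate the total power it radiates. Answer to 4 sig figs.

P ≈ 113.3 W

Area A = 20.69 cm² = 2.069×10⁻³ m².
P = σAT⁴ = 5.670×10⁻⁸ × 2.069×10⁻³ × (991.4)⁴ = 113.3 W.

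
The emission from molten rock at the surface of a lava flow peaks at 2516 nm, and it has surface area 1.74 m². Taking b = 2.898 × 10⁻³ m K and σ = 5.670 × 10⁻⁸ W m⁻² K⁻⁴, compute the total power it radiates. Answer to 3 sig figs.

Wien's law: T = b/λ_max = 2.898×10⁻³/2.516×10⁻⁶ = 1151.83 K.
Area A = 1.74 m².
Then P = σAT⁴ = 5.670×10⁻⁸×1.74×(1151.83)⁴ = 1.74×10⁵ W.

P ≈ 1.74×10⁵ W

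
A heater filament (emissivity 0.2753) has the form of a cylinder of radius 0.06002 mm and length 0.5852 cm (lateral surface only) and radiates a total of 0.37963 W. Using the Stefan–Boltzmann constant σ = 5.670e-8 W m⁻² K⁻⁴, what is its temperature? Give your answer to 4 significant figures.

Lateral area A = 2πrL = 2π×6.002×10⁻⁵×5.852×10⁻³ = 2.20689×10⁻⁶ m².
P = εσAT⁴ ⇒ T = (P/(εσA))^(1/4) = (0.37963/(0.2753×5.670×10⁻⁸×2.20689×10⁻⁶))^(1/4) = 1822 K.

T ≈ 1822 K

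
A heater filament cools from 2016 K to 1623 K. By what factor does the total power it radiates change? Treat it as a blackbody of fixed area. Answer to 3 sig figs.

P₂/P₁ ≈ 0.420

P ∝ T⁴, so P₂/P₁ = (T₂/T₁)⁴ = (1623/2016)⁴ = (0.805060)⁴ = 0.420.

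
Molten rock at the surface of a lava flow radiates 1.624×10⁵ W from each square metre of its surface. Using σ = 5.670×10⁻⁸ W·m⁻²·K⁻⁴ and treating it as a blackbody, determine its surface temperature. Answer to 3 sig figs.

T ≈ 1.30×10³ K

I = σT⁴, so T = (I/σ)^(1/4) = (1.624×10⁵/(5.670×10⁻⁸))^(1/4) = 1.30×10³ K.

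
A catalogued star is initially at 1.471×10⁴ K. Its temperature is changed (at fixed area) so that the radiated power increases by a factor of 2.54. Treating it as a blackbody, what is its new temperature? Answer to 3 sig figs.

T₂ ≈ 1.86×10⁴ K

P ∝ T⁴, so T₂/T₁ = (P₂/P₁)^(1/4) = (2.54)^(1/4) = 1.26243.
T₂ = 1.471×10⁴ × 1.26243 = 1.86×10⁴ K.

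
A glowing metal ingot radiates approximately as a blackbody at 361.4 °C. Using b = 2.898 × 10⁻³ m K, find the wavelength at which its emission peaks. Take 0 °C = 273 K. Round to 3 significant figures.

T = 361.4 °C + 273 = 634.4 K.
Wien's displacement law: λ_max = b/T = (2.898×10⁻³ m·K)/(634.4 K) = 4.568×10⁻⁶ m.
That is 4.57 μm, in the infrared range.

λ_max ≈ 4.57 μm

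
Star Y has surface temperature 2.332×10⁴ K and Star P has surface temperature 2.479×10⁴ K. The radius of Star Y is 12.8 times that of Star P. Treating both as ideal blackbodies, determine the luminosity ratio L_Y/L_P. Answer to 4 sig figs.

L_Y/L_P ≈ 128.3

L ∝ R²T⁴, so L_Y/L_P = (R_Y/R_P)²(T_Y/T_P)⁴ = (12.8)² × (2.332×10⁴/2.479×10⁴)⁴ = 163.84 × 0.783084 = 128.3.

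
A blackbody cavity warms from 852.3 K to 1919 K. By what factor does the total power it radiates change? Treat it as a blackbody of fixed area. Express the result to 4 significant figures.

P₂/P₁ ≈ 25.70

P ∝ T⁴, so P₂/P₁ = (T₂/T₁)⁴ = (1919/852.3)⁴ = (2.25155)⁴ = 25.70.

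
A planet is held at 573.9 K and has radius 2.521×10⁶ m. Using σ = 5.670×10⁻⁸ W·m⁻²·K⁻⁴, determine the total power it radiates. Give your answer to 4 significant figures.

Surface area A = 4πR² = 4π(2.521×10⁶ m)² = 7.98648×10¹³ m².
P = σAT⁴ = 5.670×10⁻⁸ × 7.98648×10¹³ × (573.9)⁴ = 4.912×10¹⁷ W.

P ≈ 4.912×10¹⁷ W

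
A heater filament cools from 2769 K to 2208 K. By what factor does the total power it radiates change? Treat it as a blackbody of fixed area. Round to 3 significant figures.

P₂/P₁ ≈ 0.404

P ∝ T⁴, so P₂/P₁ = (T₂/T₁)⁴ = (2208/2769)⁴ = (0.797400)⁴ = 0.404.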